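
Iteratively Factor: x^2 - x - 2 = (x - 2)*(x + 1)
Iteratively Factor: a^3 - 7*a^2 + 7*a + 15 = (a - 3)*(a^2 - 4*a - 5) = (a - 3)*(a + 1)*(a - 5)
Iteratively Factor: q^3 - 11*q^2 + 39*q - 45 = (q - 5)*(q^2 - 6*q + 9) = (q - 5)*(q - 3)*(q - 3)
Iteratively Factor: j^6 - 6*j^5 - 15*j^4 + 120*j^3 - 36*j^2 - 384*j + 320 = (j - 2)*(j^5 - 4*j^4 - 23*j^3 + 74*j^2 + 112*j - 160) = (j - 2)*(j + 4)*(j^4 - 8*j^3 + 9*j^2 + 38*j - 40) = (j - 4)*(j - 2)*(j + 4)*(j^3 - 4*j^2 - 7*j + 10) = (j - 5)*(j - 4)*(j - 2)*(j + 4)*(j^2 + j - 2) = (j - 5)*(j - 4)*(j - 2)*(j + 2)*(j + 4)*(j - 1)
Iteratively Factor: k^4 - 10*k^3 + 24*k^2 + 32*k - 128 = (k - 4)*(k^3 - 6*k^2 + 32) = (k - 4)^2*(k^2 - 2*k - 8) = (k - 4)^3*(k + 2)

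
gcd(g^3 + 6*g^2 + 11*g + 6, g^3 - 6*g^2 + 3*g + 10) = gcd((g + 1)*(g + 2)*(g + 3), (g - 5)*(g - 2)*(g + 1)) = g + 1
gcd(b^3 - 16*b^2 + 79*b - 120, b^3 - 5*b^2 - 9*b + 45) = b^2 - 8*b + 15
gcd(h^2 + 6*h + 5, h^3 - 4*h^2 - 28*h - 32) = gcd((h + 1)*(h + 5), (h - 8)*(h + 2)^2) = 1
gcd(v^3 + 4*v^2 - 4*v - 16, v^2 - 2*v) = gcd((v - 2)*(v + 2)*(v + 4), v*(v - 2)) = v - 2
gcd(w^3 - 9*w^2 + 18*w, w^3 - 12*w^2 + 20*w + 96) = w - 6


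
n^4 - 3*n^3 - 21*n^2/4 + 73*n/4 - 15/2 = (n - 3)*(n - 2)*(n - 1/2)*(n + 5/2)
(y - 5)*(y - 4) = y^2 - 9*y + 20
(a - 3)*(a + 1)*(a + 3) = a^3 + a^2 - 9*a - 9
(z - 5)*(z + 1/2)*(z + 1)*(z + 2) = z^4 - 3*z^3/2 - 14*z^2 - 33*z/2 - 5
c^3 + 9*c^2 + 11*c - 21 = (c - 1)*(c + 3)*(c + 7)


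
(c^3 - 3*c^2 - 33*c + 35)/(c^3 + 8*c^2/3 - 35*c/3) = 3*(c^2 - 8*c + 7)/(c*(3*c - 7))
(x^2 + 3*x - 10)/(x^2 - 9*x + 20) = (x^2 + 3*x - 10)/(x^2 - 9*x + 20)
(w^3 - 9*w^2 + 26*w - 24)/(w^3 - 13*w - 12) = (w^2 - 5*w + 6)/(w^2 + 4*w + 3)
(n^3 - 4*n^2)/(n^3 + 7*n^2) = (n - 4)/(n + 7)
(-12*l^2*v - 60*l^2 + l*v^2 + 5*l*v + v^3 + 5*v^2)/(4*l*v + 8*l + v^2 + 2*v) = (-3*l*v - 15*l + v^2 + 5*v)/(v + 2)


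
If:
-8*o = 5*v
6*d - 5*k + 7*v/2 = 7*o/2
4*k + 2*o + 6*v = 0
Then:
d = -31*v/16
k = -19*v/16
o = -5*v/8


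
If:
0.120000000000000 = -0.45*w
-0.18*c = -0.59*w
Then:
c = -0.87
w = -0.27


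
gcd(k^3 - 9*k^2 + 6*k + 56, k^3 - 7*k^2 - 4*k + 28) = k^2 - 5*k - 14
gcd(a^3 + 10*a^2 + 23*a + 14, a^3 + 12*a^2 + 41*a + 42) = a^2 + 9*a + 14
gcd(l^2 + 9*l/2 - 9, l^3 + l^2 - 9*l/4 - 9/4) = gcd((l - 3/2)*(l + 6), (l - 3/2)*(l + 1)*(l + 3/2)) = l - 3/2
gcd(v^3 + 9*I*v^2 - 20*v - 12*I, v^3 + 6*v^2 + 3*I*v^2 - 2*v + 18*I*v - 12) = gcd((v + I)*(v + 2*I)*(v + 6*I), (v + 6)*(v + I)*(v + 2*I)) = v^2 + 3*I*v - 2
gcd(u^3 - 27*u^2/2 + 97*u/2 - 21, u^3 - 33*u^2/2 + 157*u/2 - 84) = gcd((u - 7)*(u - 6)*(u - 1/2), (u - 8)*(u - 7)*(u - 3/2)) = u - 7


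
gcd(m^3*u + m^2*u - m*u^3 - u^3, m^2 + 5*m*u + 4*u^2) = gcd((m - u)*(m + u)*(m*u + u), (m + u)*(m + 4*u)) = m + u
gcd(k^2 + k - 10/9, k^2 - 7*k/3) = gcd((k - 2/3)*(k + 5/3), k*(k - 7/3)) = 1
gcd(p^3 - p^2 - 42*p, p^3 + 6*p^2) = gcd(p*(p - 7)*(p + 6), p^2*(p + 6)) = p^2 + 6*p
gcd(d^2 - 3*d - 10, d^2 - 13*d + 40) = d - 5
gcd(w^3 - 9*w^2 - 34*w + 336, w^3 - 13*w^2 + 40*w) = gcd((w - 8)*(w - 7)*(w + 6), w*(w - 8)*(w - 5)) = w - 8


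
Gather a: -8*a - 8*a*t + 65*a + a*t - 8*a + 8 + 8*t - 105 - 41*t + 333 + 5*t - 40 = a*(49 - 7*t) - 28*t + 196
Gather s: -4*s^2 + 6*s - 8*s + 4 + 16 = -4*s^2 - 2*s + 20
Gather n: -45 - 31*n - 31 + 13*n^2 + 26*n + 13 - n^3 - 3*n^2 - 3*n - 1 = -n^3 + 10*n^2 - 8*n - 64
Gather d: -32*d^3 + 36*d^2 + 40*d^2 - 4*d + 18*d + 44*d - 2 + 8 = -32*d^3 + 76*d^2 + 58*d + 6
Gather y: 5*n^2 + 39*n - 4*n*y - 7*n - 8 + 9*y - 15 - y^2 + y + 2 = 5*n^2 + 32*n - y^2 + y*(10 - 4*n) - 21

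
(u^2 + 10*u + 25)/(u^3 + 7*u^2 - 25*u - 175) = (u + 5)/(u^2 + 2*u - 35)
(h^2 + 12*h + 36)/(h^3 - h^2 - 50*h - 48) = (h + 6)/(h^2 - 7*h - 8)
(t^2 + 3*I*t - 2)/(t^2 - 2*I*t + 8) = (t + I)/(t - 4*I)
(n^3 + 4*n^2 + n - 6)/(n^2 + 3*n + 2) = (n^2 + 2*n - 3)/(n + 1)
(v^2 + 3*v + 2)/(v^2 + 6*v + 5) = (v + 2)/(v + 5)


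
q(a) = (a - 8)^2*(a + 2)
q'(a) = (a - 8)^2 + (a + 2)*(2*a - 16) = (a - 8)*(3*a - 4)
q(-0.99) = 81.63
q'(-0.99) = 62.66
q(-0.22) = 120.27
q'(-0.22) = 38.31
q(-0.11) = 124.31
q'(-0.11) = 35.12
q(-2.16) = -16.52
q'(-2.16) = 106.48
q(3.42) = 113.69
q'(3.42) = -28.67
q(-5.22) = -562.75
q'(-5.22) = 259.91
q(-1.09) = 75.19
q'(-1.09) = 66.08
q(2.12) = 142.45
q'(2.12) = -13.88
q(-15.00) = -6877.00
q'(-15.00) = 1127.00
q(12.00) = 224.00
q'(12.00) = 128.00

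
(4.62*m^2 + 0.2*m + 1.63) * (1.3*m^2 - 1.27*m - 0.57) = 6.006*m^4 - 5.6074*m^3 - 0.7684*m^2 - 2.1841*m - 0.9291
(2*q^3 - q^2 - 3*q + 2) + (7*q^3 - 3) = 9*q^3 - q^2 - 3*q - 1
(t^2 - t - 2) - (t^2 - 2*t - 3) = t + 1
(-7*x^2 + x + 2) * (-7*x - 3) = 49*x^3 + 14*x^2 - 17*x - 6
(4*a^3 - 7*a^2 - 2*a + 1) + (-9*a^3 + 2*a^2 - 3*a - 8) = -5*a^3 - 5*a^2 - 5*a - 7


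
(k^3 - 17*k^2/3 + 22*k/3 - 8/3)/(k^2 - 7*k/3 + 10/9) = 3*(k^2 - 5*k + 4)/(3*k - 5)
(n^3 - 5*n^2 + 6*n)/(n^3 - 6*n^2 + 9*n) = (n - 2)/(n - 3)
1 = 1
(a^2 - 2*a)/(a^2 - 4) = a/(a + 2)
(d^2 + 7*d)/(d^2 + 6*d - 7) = d/(d - 1)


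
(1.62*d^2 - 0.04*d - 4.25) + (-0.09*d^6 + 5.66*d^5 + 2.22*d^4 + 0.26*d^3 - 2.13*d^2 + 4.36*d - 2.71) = -0.09*d^6 + 5.66*d^5 + 2.22*d^4 + 0.26*d^3 - 0.51*d^2 + 4.32*d - 6.96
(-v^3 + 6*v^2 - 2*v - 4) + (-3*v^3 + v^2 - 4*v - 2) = -4*v^3 + 7*v^2 - 6*v - 6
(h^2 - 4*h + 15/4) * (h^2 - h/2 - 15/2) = h^4 - 9*h^3/2 - 7*h^2/4 + 225*h/8 - 225/8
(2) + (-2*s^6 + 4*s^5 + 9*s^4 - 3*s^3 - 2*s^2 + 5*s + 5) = -2*s^6 + 4*s^5 + 9*s^4 - 3*s^3 - 2*s^2 + 5*s + 7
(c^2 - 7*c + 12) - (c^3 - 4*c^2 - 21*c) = -c^3 + 5*c^2 + 14*c + 12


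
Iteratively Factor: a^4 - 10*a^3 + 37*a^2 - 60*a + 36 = (a - 3)*(a^3 - 7*a^2 + 16*a - 12) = (a - 3)^2*(a^2 - 4*a + 4) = (a - 3)^2*(a - 2)*(a - 2)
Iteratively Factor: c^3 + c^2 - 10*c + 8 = (c + 4)*(c^2 - 3*c + 2) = (c - 2)*(c + 4)*(c - 1)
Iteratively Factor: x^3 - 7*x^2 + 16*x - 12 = (x - 3)*(x^2 - 4*x + 4) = (x - 3)*(x - 2)*(x - 2)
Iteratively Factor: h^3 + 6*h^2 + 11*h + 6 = (h + 1)*(h^2 + 5*h + 6) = (h + 1)*(h + 3)*(h + 2)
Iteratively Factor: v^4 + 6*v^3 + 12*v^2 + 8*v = (v + 2)*(v^3 + 4*v^2 + 4*v) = (v + 2)^2*(v^2 + 2*v) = (v + 2)^3*(v)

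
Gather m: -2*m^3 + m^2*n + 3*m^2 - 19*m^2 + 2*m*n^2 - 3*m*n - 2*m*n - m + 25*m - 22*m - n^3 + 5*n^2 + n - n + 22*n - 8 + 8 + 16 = -2*m^3 + m^2*(n - 16) + m*(2*n^2 - 5*n + 2) - n^3 + 5*n^2 + 22*n + 16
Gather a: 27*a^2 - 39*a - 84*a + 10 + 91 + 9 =27*a^2 - 123*a + 110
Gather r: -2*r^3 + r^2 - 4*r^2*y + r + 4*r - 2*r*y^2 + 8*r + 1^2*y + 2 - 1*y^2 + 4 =-2*r^3 + r^2*(1 - 4*y) + r*(13 - 2*y^2) - y^2 + y + 6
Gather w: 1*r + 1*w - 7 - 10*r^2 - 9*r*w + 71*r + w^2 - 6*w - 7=-10*r^2 + 72*r + w^2 + w*(-9*r - 5) - 14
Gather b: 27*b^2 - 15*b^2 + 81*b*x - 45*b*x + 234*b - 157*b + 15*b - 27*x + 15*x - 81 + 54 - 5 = 12*b^2 + b*(36*x + 92) - 12*x - 32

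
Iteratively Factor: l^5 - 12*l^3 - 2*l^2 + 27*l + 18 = (l - 2)*(l^4 + 2*l^3 - 8*l^2 - 18*l - 9) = (l - 3)*(l - 2)*(l^3 + 5*l^2 + 7*l + 3) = (l - 3)*(l - 2)*(l + 1)*(l^2 + 4*l + 3) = (l - 3)*(l - 2)*(l + 1)^2*(l + 3)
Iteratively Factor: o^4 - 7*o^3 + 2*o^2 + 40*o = (o + 2)*(o^3 - 9*o^2 + 20*o) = (o - 4)*(o + 2)*(o^2 - 5*o) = (o - 5)*(o - 4)*(o + 2)*(o)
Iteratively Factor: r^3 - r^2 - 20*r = (r + 4)*(r^2 - 5*r) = (r - 5)*(r + 4)*(r)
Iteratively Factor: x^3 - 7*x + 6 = (x - 1)*(x^2 + x - 6) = (x - 2)*(x - 1)*(x + 3)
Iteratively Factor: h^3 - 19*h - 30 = (h - 5)*(h^2 + 5*h + 6) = (h - 5)*(h + 3)*(h + 2)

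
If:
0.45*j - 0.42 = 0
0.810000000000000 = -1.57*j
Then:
No Solution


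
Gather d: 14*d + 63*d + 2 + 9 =77*d + 11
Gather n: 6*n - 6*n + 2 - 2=0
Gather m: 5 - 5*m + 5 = 10 - 5*m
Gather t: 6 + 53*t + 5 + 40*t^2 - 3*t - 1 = 40*t^2 + 50*t + 10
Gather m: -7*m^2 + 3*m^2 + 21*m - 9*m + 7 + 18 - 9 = -4*m^2 + 12*m + 16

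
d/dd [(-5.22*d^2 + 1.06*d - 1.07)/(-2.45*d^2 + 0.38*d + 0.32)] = (0.6134*d^2 - 8.5838*d + 0.7458)/(6.0025*d^4 - 1.862*d^3 - 1.4236*d^2 + 0.2432*d + 0.1024)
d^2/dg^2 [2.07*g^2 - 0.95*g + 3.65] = 4.14000000000000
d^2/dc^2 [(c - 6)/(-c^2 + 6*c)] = -2/c^3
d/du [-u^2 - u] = -2*u - 1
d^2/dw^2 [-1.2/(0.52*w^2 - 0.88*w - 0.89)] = (-0.64896*w^2 + 1.09824*w + 1.2*(1.04*w - 0.88)*(2.08*w - 1.76) + 1.11072)/(-0.52*w^2 + 0.88*w + 0.89)^3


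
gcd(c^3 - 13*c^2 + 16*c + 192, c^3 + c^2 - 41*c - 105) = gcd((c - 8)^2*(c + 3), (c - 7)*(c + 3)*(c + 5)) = c + 3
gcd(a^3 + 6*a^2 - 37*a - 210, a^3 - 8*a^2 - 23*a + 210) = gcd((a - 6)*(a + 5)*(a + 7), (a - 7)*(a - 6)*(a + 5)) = a^2 - a - 30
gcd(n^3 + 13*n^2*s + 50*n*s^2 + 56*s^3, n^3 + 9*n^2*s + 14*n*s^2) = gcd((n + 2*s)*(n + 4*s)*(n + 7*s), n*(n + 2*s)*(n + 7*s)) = n^2 + 9*n*s + 14*s^2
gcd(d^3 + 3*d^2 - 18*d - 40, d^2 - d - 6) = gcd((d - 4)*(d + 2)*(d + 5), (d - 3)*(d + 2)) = d + 2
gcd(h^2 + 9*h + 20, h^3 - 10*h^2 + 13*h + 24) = 1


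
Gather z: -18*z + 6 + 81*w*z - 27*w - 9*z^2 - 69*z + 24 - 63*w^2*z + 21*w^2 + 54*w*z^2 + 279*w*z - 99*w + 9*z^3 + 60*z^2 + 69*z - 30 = 21*w^2 - 126*w + 9*z^3 + z^2*(54*w + 51) + z*(-63*w^2 + 360*w - 18)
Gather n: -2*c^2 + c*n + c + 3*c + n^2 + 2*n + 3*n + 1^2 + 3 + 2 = -2*c^2 + 4*c + n^2 + n*(c + 5) + 6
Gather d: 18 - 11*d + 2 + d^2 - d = d^2 - 12*d + 20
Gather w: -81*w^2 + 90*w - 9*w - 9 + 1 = -81*w^2 + 81*w - 8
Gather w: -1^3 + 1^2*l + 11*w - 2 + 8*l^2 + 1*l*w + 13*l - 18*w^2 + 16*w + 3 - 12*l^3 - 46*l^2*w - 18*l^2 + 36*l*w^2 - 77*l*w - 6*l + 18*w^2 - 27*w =-12*l^3 - 10*l^2 + 36*l*w^2 + 8*l + w*(-46*l^2 - 76*l)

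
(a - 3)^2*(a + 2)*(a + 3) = a^4 - a^3 - 15*a^2 + 9*a + 54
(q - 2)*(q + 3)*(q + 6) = q^3 + 7*q^2 - 36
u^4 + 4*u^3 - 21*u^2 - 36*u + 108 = (u - 3)*(u - 2)*(u + 3)*(u + 6)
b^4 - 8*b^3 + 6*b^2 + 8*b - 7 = (b - 7)*(b - 1)^2*(b + 1)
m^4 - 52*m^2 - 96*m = m*(m - 8)*(m + 2)*(m + 6)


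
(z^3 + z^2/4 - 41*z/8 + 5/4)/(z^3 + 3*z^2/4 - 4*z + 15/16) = 2*(z - 2)/(2*z - 3)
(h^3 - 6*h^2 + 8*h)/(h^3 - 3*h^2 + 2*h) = (h - 4)/(h - 1)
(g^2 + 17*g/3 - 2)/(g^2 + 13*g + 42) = (g - 1/3)/(g + 7)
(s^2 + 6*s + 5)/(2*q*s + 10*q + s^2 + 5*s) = (s + 1)/(2*q + s)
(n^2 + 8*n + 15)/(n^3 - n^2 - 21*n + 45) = (n + 3)/(n^2 - 6*n + 9)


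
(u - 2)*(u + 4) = u^2 + 2*u - 8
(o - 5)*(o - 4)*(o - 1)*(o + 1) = o^4 - 9*o^3 + 19*o^2 + 9*o - 20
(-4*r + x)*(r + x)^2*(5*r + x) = -20*r^4 - 39*r^3*x - 17*r^2*x^2 + 3*r*x^3 + x^4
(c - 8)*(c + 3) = c^2 - 5*c - 24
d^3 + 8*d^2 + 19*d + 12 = (d + 1)*(d + 3)*(d + 4)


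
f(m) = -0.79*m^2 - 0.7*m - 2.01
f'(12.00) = -19.66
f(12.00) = -124.17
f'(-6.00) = 8.78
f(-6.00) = -26.25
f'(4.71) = -8.14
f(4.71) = -22.83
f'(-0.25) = -0.30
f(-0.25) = -1.88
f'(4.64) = -8.03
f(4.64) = -22.27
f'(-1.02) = 0.91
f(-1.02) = -2.12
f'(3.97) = -6.97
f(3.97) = -17.24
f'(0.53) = -1.54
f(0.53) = -2.60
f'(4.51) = -7.83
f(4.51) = -21.24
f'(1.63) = -3.28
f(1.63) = -5.25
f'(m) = -1.58*m - 0.7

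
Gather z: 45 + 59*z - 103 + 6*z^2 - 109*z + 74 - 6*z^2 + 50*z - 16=0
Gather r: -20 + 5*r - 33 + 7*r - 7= 12*r - 60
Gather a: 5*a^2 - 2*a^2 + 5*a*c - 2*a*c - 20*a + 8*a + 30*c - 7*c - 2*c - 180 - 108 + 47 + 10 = 3*a^2 + a*(3*c - 12) + 21*c - 231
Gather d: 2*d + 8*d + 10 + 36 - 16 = 10*d + 30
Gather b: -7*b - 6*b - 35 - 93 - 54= -13*b - 182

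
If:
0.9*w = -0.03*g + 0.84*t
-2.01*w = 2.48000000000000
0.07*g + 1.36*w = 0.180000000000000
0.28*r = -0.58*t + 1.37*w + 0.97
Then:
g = 26.54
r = -1.80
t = -0.37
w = -1.23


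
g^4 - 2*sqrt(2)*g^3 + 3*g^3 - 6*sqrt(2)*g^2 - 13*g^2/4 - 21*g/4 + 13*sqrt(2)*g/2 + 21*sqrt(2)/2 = (g - 3/2)*(g + 1)*(g + 7/2)*(g - 2*sqrt(2))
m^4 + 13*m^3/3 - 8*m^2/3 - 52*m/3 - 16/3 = (m - 2)*(m + 1/3)*(m + 2)*(m + 4)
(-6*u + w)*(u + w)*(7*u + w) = -42*u^3 - 41*u^2*w + 2*u*w^2 + w^3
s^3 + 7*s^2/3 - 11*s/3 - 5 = (s - 5/3)*(s + 1)*(s + 3)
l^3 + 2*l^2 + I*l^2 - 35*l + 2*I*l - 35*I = (l - 5)*(l + 7)*(l + I)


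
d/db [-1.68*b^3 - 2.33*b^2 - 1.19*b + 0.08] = -5.04*b^2 - 4.66*b - 1.19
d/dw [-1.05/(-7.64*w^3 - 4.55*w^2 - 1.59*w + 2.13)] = (-24.066*w^2 - 9.555*w - 1.6695)/(7.64*w^3 + 4.55*w^2 + 1.59*w - 2.13)^2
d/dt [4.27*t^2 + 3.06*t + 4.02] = 8.54*t + 3.06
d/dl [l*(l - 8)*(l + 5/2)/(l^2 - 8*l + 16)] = (l^3 - 12*l^2 + 64*l + 80)/(l^3 - 12*l^2 + 48*l - 64)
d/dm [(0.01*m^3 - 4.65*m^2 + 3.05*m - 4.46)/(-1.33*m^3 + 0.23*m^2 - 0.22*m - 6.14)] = (6.93889390390723e-18*m^5 - 6.1822*m^4 + 8.1086*m^3 - 17.6581*m^2 + 59.1536*m - 19.7082)/(1.7689*m^6 - 0.6118*m^5 + 0.6381*m^4 + 16.2312*m^3 - 2.776*m^2 + 2.7016*m + 37.6996)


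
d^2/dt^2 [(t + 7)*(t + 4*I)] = 2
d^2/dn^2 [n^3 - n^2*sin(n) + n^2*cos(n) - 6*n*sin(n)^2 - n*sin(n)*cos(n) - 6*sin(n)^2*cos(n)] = -sqrt(2)*n^2*cos(n + pi/4) + 2*n*sin(2*n) - 4*sqrt(2)*n*sin(n + pi/4) - 12*n*cos(2*n) + 6*n - 2*sin(n) - 12*sin(2*n) + 7*cos(n)/2 - 2*cos(2*n) - 27*cos(3*n)/2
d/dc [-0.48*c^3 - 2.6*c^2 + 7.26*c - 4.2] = -1.44*c^2 - 5.2*c + 7.26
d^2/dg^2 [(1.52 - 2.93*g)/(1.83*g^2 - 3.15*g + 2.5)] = (-(2.93*g - 1.52)*(3.66*g - 3.15)*(7.32*g - 6.3) + (32.1714*g - 24.0222)*(1.83*g^2 - 3.15*g + 2.5))/(1.83*g^2 - 3.15*g + 2.5)^3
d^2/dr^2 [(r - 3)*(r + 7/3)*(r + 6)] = 6*r + 32/3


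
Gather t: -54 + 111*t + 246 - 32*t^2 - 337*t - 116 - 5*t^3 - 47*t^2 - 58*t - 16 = -5*t^3 - 79*t^2 - 284*t + 60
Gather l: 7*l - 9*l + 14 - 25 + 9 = -2*l - 2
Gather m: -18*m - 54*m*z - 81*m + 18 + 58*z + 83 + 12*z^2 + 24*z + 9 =m*(-54*z - 99) + 12*z^2 + 82*z + 110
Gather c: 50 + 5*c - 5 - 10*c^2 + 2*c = -10*c^2 + 7*c + 45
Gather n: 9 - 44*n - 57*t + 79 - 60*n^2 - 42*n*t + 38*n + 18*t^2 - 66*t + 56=-60*n^2 + n*(-42*t - 6) + 18*t^2 - 123*t + 144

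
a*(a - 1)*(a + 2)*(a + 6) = a^4 + 7*a^3 + 4*a^2 - 12*a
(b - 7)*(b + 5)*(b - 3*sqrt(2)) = b^3 - 3*sqrt(2)*b^2 - 2*b^2 - 35*b + 6*sqrt(2)*b + 105*sqrt(2)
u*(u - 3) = u^2 - 3*u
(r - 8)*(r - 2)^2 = r^3 - 12*r^2 + 36*r - 32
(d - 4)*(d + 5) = d^2 + d - 20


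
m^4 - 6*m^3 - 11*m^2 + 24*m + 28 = (m - 7)*(m - 2)*(m + 1)*(m + 2)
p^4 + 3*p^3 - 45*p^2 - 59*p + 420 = (p - 5)*(p - 3)*(p + 4)*(p + 7)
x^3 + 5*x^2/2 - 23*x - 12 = (x - 4)*(x + 1/2)*(x + 6)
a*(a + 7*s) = a^2 + 7*a*s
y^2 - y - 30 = (y - 6)*(y + 5)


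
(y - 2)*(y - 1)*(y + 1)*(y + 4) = y^4 + 2*y^3 - 9*y^2 - 2*y + 8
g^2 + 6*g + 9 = (g + 3)^2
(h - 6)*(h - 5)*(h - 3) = h^3 - 14*h^2 + 63*h - 90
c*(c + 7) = c^2 + 7*c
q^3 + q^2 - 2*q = q*(q - 1)*(q + 2)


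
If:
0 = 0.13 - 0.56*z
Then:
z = 0.23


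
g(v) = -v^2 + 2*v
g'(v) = 2 - 2*v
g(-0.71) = -1.92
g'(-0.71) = 3.42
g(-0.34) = -0.80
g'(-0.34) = 2.68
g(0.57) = 0.82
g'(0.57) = 0.86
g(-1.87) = -7.24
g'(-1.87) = 5.74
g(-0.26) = -0.59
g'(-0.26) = 2.52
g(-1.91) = -7.47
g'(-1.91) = 5.82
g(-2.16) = -8.99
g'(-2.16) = 6.32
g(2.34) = -0.80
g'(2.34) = -2.68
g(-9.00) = -99.00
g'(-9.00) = 20.00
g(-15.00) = -255.00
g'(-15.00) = 32.00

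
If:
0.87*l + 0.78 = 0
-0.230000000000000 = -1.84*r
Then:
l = -0.90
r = 0.12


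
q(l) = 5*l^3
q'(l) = 15*l^2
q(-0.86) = -3.18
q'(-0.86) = 11.09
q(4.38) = 420.14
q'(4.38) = 287.77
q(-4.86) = -573.96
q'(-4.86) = 354.29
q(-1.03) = -5.46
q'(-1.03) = 15.91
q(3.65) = 243.14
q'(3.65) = 199.84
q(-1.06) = -5.96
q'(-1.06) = 16.85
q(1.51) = 17.21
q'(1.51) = 34.20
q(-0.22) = -0.05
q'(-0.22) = 0.73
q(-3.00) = -135.00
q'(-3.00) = 135.00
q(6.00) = 1080.00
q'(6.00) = 540.00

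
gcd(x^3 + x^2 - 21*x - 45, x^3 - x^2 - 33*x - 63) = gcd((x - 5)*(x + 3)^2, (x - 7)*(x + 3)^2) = x^2 + 6*x + 9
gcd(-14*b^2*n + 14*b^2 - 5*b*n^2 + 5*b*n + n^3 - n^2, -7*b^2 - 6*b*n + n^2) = 7*b - n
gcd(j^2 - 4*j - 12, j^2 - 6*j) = j - 6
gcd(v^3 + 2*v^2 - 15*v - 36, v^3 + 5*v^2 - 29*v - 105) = v + 3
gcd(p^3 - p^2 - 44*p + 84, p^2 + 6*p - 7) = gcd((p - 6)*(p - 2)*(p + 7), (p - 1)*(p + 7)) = p + 7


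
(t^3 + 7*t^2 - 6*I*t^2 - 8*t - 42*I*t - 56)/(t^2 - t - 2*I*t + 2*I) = (t^2 + t*(7 - 4*I) - 28*I)/(t - 1)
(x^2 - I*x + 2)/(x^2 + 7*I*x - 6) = (x - 2*I)/(x + 6*I)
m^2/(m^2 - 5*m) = m/(m - 5)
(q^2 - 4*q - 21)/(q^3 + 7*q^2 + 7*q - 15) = (q - 7)/(q^2 + 4*q - 5)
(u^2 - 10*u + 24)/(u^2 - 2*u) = (u^2 - 10*u + 24)/(u*(u - 2))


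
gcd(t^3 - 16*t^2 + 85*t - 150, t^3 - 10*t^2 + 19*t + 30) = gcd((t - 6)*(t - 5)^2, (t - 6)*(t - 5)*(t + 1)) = t^2 - 11*t + 30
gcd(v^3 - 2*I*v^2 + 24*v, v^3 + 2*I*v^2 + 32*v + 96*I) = v^2 - 2*I*v + 24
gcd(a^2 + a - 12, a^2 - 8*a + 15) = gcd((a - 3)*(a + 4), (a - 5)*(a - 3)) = a - 3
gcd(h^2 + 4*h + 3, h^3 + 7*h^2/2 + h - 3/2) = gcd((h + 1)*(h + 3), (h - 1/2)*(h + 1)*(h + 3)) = h^2 + 4*h + 3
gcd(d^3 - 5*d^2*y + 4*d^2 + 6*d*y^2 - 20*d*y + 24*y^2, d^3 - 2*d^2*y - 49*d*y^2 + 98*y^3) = -d + 2*y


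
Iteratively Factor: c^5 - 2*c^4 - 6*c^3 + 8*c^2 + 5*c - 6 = (c - 1)*(c^4 - c^3 - 7*c^2 + c + 6) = (c - 1)^2*(c^3 - 7*c - 6) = (c - 3)*(c - 1)^2*(c^2 + 3*c + 2) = (c - 3)*(c - 1)^2*(c + 1)*(c + 2)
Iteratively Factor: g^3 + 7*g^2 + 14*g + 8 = (g + 4)*(g^2 + 3*g + 2) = (g + 2)*(g + 4)*(g + 1)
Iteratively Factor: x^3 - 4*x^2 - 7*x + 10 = (x - 5)*(x^2 + x - 2) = (x - 5)*(x + 2)*(x - 1)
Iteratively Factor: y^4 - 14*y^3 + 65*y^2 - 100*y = (y - 5)*(y^3 - 9*y^2 + 20*y) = y*(y - 5)*(y^2 - 9*y + 20) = y*(y - 5)^2*(y - 4)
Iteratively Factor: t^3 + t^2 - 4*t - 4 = (t - 2)*(t^2 + 3*t + 2) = (t - 2)*(t + 1)*(t + 2)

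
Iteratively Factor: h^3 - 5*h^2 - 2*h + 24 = (h - 3)*(h^2 - 2*h - 8) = (h - 4)*(h - 3)*(h + 2)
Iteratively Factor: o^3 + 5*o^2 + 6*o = (o + 2)*(o^2 + 3*o) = (o + 2)*(o + 3)*(o)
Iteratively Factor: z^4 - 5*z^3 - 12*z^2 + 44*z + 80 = (z - 4)*(z^3 - z^2 - 16*z - 20) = (z - 4)*(z + 2)*(z^2 - 3*z - 10) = (z - 4)*(z + 2)^2*(z - 5)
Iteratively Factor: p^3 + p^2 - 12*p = (p - 3)*(p^2 + 4*p) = (p - 3)*(p + 4)*(p)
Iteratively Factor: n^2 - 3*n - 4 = (n - 4)*(n + 1)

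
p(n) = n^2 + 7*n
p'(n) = 2*n + 7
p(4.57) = 52.87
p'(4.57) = 16.14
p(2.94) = 29.22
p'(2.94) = 12.88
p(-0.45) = -2.95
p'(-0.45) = 6.10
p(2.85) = 28.07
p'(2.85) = 12.70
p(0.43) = 3.19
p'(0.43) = 7.86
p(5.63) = 71.11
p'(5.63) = 18.26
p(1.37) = 11.47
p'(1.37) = 9.74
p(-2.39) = -11.02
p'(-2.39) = 2.22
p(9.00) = 144.00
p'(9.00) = 25.00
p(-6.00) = -6.00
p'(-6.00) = -5.00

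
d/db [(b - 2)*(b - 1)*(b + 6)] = 3*b^2 + 6*b - 16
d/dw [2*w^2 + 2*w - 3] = 4*w + 2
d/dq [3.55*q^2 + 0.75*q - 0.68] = 7.1*q + 0.75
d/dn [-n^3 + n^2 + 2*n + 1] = -3*n^2 + 2*n + 2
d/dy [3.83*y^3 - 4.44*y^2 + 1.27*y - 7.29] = 11.49*y^2 - 8.88*y + 1.27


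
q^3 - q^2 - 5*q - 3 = (q - 3)*(q + 1)^2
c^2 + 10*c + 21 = (c + 3)*(c + 7)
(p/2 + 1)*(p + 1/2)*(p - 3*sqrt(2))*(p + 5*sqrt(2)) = p^4/2 + 5*p^3/4 + sqrt(2)*p^3 - 29*p^2/2 + 5*sqrt(2)*p^2/2 - 75*p/2 + sqrt(2)*p - 15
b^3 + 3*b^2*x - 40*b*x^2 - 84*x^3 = (b - 6*x)*(b + 2*x)*(b + 7*x)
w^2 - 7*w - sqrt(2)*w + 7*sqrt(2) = (w - 7)*(w - sqrt(2))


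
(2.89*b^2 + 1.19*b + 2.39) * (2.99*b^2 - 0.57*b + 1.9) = 8.6411*b^4 + 1.9108*b^3 + 11.9588*b^2 + 0.8987*b + 4.541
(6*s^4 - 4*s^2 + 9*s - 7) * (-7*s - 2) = -42*s^5 - 12*s^4 + 28*s^3 - 55*s^2 + 31*s + 14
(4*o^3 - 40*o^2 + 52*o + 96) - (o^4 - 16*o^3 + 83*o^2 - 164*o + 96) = -o^4 + 20*o^3 - 123*o^2 + 216*o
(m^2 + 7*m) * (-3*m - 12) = -3*m^3 - 33*m^2 - 84*m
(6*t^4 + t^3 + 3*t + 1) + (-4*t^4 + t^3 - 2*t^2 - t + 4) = 2*t^4 + 2*t^3 - 2*t^2 + 2*t + 5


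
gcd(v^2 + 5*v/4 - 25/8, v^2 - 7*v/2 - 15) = v + 5/2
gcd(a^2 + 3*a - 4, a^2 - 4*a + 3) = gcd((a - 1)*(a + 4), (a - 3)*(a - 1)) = a - 1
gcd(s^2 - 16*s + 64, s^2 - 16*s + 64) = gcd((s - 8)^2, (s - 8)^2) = s^2 - 16*s + 64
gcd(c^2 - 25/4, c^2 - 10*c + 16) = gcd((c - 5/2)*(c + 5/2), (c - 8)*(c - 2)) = 1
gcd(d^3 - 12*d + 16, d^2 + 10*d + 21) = 1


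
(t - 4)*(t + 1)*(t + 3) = t^3 - 13*t - 12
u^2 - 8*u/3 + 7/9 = (u - 7/3)*(u - 1/3)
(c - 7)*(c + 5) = c^2 - 2*c - 35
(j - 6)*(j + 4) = j^2 - 2*j - 24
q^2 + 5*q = q*(q + 5)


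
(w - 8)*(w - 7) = w^2 - 15*w + 56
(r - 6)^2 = r^2 - 12*r + 36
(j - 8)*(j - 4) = j^2 - 12*j + 32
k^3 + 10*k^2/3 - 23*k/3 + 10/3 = (k - 1)*(k - 2/3)*(k + 5)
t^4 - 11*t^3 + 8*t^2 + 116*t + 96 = (t - 8)*(t - 6)*(t + 1)*(t + 2)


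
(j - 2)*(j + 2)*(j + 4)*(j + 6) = j^4 + 10*j^3 + 20*j^2 - 40*j - 96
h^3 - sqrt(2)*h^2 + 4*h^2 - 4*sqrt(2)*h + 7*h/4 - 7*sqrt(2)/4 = (h + 1/2)*(h + 7/2)*(h - sqrt(2))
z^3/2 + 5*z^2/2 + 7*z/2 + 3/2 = (z/2 + 1/2)*(z + 1)*(z + 3)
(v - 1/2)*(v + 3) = v^2 + 5*v/2 - 3/2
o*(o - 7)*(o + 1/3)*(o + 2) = o^4 - 14*o^3/3 - 47*o^2/3 - 14*o/3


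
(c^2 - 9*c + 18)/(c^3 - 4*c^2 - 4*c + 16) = (c^2 - 9*c + 18)/(c^3 - 4*c^2 - 4*c + 16)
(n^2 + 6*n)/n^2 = (n + 6)/n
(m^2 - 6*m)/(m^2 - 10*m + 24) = m/(m - 4)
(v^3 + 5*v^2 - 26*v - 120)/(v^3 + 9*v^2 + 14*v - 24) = (v - 5)/(v - 1)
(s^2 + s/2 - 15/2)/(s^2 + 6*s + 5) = (2*s^2 + s - 15)/(2*(s^2 + 6*s + 5))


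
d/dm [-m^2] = -2*m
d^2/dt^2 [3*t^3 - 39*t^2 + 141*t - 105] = 18*t - 78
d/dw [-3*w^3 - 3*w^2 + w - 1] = -9*w^2 - 6*w + 1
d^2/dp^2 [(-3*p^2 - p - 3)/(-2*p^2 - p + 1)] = 2*(-2*p^3 + 54*p^2 + 24*p + 13)/(8*p^6 + 12*p^5 - 6*p^4 - 11*p^3 + 3*p^2 + 3*p - 1)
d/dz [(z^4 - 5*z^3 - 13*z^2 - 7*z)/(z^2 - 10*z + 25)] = (2*z^4 - 25*z^3 + 75*z^2 + 137*z + 35)/(z^3 - 15*z^2 + 75*z - 125)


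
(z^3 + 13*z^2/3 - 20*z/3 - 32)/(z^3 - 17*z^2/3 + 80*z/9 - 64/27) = 9*(z^2 + 7*z + 12)/(9*z^2 - 27*z + 8)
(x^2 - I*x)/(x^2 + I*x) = (x - I)/(x + I)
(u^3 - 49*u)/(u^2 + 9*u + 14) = u*(u - 7)/(u + 2)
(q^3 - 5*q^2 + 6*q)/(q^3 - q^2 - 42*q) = (-q^2 + 5*q - 6)/(-q^2 + q + 42)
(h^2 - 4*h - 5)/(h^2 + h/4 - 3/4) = 4*(h - 5)/(4*h - 3)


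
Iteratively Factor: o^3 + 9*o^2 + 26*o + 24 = (o + 2)*(o^2 + 7*o + 12) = (o + 2)*(o + 3)*(o + 4)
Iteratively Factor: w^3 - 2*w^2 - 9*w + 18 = (w + 3)*(w^2 - 5*w + 6) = (w - 3)*(w + 3)*(w - 2)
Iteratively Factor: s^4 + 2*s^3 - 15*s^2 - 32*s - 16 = (s + 4)*(s^3 - 2*s^2 - 7*s - 4) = (s + 1)*(s + 4)*(s^2 - 3*s - 4) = (s - 4)*(s + 1)*(s + 4)*(s + 1)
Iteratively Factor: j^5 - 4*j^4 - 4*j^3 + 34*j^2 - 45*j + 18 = (j - 1)*(j^4 - 3*j^3 - 7*j^2 + 27*j - 18) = (j - 1)^2*(j^3 - 2*j^2 - 9*j + 18) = (j - 1)^2*(j + 3)*(j^2 - 5*j + 6) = (j - 2)*(j - 1)^2*(j + 3)*(j - 3)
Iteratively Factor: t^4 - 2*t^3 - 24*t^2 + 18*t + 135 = (t - 3)*(t^3 + t^2 - 21*t - 45) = (t - 5)*(t - 3)*(t^2 + 6*t + 9) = (t - 5)*(t - 3)*(t + 3)*(t + 3)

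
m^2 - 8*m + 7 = (m - 7)*(m - 1)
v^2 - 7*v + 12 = (v - 4)*(v - 3)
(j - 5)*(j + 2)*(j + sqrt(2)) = j^3 - 3*j^2 + sqrt(2)*j^2 - 10*j - 3*sqrt(2)*j - 10*sqrt(2)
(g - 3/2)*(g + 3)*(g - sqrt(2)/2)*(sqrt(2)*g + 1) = sqrt(2)*g^4 + 3*sqrt(2)*g^3/2 - 5*sqrt(2)*g^2 - 3*sqrt(2)*g/4 + 9*sqrt(2)/4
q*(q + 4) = q^2 + 4*q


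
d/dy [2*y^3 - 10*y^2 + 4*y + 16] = 6*y^2 - 20*y + 4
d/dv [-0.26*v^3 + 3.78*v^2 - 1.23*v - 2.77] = -0.78*v^2 + 7.56*v - 1.23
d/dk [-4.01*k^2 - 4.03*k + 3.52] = -8.02*k - 4.03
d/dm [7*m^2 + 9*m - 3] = 14*m + 9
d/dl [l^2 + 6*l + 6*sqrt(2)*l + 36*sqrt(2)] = 2*l + 6 + 6*sqrt(2)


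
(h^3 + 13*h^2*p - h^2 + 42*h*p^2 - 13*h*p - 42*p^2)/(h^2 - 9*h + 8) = (h^2 + 13*h*p + 42*p^2)/(h - 8)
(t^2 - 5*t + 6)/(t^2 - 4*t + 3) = (t - 2)/(t - 1)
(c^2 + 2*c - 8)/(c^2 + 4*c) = (c - 2)/c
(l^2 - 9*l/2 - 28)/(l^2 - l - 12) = (-l^2 + 9*l/2 + 28)/(-l^2 + l + 12)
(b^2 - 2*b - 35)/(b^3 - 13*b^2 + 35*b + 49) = (b + 5)/(b^2 - 6*b - 7)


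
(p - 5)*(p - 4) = p^2 - 9*p + 20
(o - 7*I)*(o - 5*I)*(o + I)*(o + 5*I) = o^4 - 6*I*o^3 + 32*o^2 - 150*I*o + 175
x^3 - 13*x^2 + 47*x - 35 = (x - 7)*(x - 5)*(x - 1)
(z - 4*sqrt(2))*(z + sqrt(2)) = z^2 - 3*sqrt(2)*z - 8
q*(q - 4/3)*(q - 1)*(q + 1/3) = q^4 - 2*q^3 + 5*q^2/9 + 4*q/9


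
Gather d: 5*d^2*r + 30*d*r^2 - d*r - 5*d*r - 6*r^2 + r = 5*d^2*r + d*(30*r^2 - 6*r) - 6*r^2 + r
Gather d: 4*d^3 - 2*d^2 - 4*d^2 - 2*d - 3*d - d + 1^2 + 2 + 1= 4*d^3 - 6*d^2 - 6*d + 4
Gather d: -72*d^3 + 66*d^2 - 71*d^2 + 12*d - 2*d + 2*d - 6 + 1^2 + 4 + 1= -72*d^3 - 5*d^2 + 12*d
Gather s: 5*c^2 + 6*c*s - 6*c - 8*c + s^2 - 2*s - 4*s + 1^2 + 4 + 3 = 5*c^2 - 14*c + s^2 + s*(6*c - 6) + 8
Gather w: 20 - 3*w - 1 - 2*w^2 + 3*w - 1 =18 - 2*w^2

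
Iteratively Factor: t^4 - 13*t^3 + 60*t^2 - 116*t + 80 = (t - 5)*(t^3 - 8*t^2 + 20*t - 16) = (t - 5)*(t - 2)*(t^2 - 6*t + 8) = (t - 5)*(t - 4)*(t - 2)*(t - 2)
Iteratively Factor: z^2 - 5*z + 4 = (z - 1)*(z - 4)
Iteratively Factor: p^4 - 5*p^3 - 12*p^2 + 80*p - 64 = (p - 1)*(p^3 - 4*p^2 - 16*p + 64) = (p - 1)*(p + 4)*(p^2 - 8*p + 16) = (p - 4)*(p - 1)*(p + 4)*(p - 4)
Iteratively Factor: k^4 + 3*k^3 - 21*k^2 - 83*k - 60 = (k - 5)*(k^3 + 8*k^2 + 19*k + 12) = (k - 5)*(k + 3)*(k^2 + 5*k + 4) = (k - 5)*(k + 1)*(k + 3)*(k + 4)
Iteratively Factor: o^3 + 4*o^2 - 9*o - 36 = (o + 3)*(o^2 + o - 12) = (o - 3)*(o + 3)*(o + 4)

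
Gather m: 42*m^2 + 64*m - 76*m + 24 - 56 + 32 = 42*m^2 - 12*m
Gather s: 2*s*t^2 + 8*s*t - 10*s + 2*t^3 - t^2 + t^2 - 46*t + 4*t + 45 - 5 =s*(2*t^2 + 8*t - 10) + 2*t^3 - 42*t + 40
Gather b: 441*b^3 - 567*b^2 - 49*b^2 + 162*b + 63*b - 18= 441*b^3 - 616*b^2 + 225*b - 18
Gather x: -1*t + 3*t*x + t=3*t*x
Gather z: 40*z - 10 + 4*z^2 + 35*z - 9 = 4*z^2 + 75*z - 19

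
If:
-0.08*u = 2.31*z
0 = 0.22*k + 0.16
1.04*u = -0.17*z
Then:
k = -0.73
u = 0.00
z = 0.00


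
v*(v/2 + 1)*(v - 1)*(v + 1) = v^4/2 + v^3 - v^2/2 - v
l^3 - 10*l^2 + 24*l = l*(l - 6)*(l - 4)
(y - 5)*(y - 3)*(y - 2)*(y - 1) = y^4 - 11*y^3 + 41*y^2 - 61*y + 30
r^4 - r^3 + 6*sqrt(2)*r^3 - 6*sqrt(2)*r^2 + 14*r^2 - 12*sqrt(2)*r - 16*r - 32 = (r - 2)*(r + 1)*(r + 2*sqrt(2))*(r + 4*sqrt(2))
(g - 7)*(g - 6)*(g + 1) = g^3 - 12*g^2 + 29*g + 42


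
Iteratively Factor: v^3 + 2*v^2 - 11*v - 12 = (v + 4)*(v^2 - 2*v - 3) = (v + 1)*(v + 4)*(v - 3)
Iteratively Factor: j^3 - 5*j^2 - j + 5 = (j - 1)*(j^2 - 4*j - 5) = (j - 5)*(j - 1)*(j + 1)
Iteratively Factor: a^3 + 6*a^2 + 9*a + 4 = (a + 1)*(a^2 + 5*a + 4) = (a + 1)^2*(a + 4)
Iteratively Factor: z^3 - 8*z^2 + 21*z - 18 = (z - 3)*(z^2 - 5*z + 6) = (z - 3)^2*(z - 2)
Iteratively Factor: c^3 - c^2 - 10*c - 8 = (c + 2)*(c^2 - 3*c - 4) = (c - 4)*(c + 2)*(c + 1)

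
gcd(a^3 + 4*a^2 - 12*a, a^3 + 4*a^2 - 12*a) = a^3 + 4*a^2 - 12*a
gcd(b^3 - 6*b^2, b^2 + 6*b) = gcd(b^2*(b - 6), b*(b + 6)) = b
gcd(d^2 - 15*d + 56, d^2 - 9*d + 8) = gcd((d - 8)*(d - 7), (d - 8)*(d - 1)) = d - 8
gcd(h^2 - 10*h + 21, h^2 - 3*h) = h - 3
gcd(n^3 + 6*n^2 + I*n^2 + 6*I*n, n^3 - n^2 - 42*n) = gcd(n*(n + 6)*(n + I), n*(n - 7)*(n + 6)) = n^2 + 6*n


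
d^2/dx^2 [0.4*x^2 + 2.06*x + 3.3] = 0.800000000000000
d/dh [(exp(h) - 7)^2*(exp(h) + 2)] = 3*(exp(h) - 7)*(exp(h) - 1)*exp(h)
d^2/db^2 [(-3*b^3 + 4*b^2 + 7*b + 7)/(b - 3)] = 2*(-3*b^3 + 27*b^2 - 81*b + 64)/(b^3 - 9*b^2 + 27*b - 27)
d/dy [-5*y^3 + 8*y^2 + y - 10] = -15*y^2 + 16*y + 1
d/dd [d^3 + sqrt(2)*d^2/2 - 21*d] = 3*d^2 + sqrt(2)*d - 21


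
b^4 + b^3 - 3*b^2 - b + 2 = (b - 1)^2*(b + 1)*(b + 2)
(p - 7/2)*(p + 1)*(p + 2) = p^3 - p^2/2 - 17*p/2 - 7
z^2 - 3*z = z*(z - 3)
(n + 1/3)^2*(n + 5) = n^3 + 17*n^2/3 + 31*n/9 + 5/9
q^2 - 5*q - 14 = (q - 7)*(q + 2)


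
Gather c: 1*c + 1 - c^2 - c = 1 - c^2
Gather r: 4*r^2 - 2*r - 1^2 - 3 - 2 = 4*r^2 - 2*r - 6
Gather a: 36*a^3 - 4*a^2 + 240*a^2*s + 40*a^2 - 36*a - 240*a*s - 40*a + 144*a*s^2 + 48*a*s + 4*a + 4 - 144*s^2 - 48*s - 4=36*a^3 + a^2*(240*s + 36) + a*(144*s^2 - 192*s - 72) - 144*s^2 - 48*s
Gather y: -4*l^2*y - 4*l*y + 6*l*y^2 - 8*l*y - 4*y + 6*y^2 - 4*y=y^2*(6*l + 6) + y*(-4*l^2 - 12*l - 8)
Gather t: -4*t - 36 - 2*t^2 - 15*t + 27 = -2*t^2 - 19*t - 9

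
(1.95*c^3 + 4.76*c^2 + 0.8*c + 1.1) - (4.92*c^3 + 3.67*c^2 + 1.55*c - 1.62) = -2.97*c^3 + 1.09*c^2 - 0.75*c + 2.72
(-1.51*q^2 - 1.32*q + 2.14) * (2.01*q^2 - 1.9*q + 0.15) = -3.0351*q^4 + 0.2158*q^3 + 6.5829*q^2 - 4.264*q + 0.321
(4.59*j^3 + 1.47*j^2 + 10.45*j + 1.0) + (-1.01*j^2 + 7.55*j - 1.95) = 4.59*j^3 + 0.46*j^2 + 18.0*j - 0.95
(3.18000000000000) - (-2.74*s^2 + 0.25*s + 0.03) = 2.74*s^2 - 0.25*s + 3.15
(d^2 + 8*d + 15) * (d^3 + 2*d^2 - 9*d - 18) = d^5 + 10*d^4 + 22*d^3 - 60*d^2 - 279*d - 270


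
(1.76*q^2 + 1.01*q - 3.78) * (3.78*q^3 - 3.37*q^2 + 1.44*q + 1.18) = 6.6528*q^5 - 2.1134*q^4 - 15.1577*q^3 + 16.2698*q^2 - 4.2514*q - 4.4604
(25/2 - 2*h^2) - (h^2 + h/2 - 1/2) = -3*h^2 - h/2 + 13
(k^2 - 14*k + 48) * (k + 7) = k^3 - 7*k^2 - 50*k + 336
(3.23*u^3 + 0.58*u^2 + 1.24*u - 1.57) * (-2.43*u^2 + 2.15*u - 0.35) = -7.8489*u^5 + 5.5351*u^4 - 2.8967*u^3 + 6.2781*u^2 - 3.8095*u + 0.5495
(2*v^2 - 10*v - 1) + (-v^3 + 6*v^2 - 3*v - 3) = -v^3 + 8*v^2 - 13*v - 4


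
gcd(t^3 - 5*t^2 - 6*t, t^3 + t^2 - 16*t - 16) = t + 1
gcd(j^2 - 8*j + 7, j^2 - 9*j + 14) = j - 7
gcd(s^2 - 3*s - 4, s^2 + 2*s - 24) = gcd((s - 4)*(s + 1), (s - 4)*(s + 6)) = s - 4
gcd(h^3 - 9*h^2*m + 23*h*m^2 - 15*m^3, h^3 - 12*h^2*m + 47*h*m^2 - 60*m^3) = h^2 - 8*h*m + 15*m^2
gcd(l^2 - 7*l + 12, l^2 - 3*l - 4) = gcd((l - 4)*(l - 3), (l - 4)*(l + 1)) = l - 4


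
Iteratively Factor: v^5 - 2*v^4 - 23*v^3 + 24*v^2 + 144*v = (v + 3)*(v^4 - 5*v^3 - 8*v^2 + 48*v) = (v - 4)*(v + 3)*(v^3 - v^2 - 12*v) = v*(v - 4)*(v + 3)*(v^2 - v - 12) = v*(v - 4)*(v + 3)^2*(v - 4)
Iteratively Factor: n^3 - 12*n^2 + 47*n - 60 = (n - 4)*(n^2 - 8*n + 15) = (n - 5)*(n - 4)*(n - 3)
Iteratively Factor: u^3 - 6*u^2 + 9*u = (u)*(u^2 - 6*u + 9) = u*(u - 3)*(u - 3)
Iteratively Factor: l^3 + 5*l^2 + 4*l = (l)*(l^2 + 5*l + 4) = l*(l + 4)*(l + 1)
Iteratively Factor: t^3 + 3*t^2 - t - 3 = (t - 1)*(t^2 + 4*t + 3) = (t - 1)*(t + 1)*(t + 3)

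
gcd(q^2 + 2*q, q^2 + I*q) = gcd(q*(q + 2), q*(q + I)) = q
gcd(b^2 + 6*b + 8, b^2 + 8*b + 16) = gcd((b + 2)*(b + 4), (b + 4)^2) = b + 4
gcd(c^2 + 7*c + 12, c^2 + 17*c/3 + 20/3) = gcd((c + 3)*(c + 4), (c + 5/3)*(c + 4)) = c + 4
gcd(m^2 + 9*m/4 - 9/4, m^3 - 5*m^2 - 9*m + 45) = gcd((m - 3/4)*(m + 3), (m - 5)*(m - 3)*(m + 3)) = m + 3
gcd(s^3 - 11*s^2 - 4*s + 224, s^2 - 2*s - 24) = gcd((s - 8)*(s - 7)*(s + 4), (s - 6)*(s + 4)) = s + 4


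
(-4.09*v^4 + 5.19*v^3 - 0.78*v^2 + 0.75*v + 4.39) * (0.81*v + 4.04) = -3.3129*v^5 - 12.3197*v^4 + 20.3358*v^3 - 2.5437*v^2 + 6.5859*v + 17.7356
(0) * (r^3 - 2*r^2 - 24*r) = 0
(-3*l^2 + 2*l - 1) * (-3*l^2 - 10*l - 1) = 9*l^4 + 24*l^3 - 14*l^2 + 8*l + 1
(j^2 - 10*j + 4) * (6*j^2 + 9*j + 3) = 6*j^4 - 51*j^3 - 63*j^2 + 6*j + 12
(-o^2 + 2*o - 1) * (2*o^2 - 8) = -2*o^4 + 4*o^3 + 6*o^2 - 16*o + 8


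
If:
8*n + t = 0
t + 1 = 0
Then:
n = 1/8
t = -1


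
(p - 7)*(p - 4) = p^2 - 11*p + 28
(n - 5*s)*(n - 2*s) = n^2 - 7*n*s + 10*s^2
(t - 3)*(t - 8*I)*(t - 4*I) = t^3 - 3*t^2 - 12*I*t^2 - 32*t + 36*I*t + 96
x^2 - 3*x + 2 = (x - 2)*(x - 1)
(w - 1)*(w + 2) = w^2 + w - 2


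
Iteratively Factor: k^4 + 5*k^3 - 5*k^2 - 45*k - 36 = (k + 4)*(k^3 + k^2 - 9*k - 9) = (k - 3)*(k + 4)*(k^2 + 4*k + 3) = (k - 3)*(k + 1)*(k + 4)*(k + 3)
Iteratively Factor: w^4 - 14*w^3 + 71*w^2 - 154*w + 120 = (w - 4)*(w^3 - 10*w^2 + 31*w - 30) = (w - 4)*(w - 2)*(w^2 - 8*w + 15) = (w - 4)*(w - 3)*(w - 2)*(w - 5)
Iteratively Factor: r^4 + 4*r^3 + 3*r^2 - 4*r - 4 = (r + 2)*(r^3 + 2*r^2 - r - 2) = (r + 1)*(r + 2)*(r^2 + r - 2) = (r + 1)*(r + 2)^2*(r - 1)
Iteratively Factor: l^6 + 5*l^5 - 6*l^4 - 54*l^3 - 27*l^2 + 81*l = (l + 3)*(l^5 + 2*l^4 - 12*l^3 - 18*l^2 + 27*l) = (l - 1)*(l + 3)*(l^4 + 3*l^3 - 9*l^2 - 27*l) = (l - 1)*(l + 3)^2*(l^3 - 9*l) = (l - 1)*(l + 3)^3*(l^2 - 3*l) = (l - 3)*(l - 1)*(l + 3)^3*(l)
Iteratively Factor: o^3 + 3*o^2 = (o)*(o^2 + 3*o) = o^2*(o + 3)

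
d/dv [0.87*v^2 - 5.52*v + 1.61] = 1.74*v - 5.52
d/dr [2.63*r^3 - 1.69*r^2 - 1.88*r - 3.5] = 7.89*r^2 - 3.38*r - 1.88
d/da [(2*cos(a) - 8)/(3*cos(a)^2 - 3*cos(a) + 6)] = 2*(cos(a)^2 - 8*cos(a) + 2)*sin(a)/(3*(sin(a)^2 + cos(a) - 3)^2)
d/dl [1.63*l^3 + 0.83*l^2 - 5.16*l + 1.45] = 4.89*l^2 + 1.66*l - 5.16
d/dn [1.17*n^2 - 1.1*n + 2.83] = 2.34*n - 1.1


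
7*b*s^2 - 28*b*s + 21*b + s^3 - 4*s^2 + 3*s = (7*b + s)*(s - 3)*(s - 1)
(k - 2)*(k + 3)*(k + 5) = k^3 + 6*k^2 - k - 30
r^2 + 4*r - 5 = (r - 1)*(r + 5)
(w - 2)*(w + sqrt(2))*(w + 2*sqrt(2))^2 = w^4 - 2*w^3 + 5*sqrt(2)*w^3 - 10*sqrt(2)*w^2 + 16*w^2 - 32*w + 8*sqrt(2)*w - 16*sqrt(2)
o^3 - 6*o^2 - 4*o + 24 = (o - 6)*(o - 2)*(o + 2)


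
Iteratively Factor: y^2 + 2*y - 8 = (y + 4)*(y - 2)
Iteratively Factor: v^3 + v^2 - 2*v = (v + 2)*(v^2 - v) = v*(v + 2)*(v - 1)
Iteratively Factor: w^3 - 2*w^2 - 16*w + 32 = (w - 2)*(w^2 - 16) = (w - 2)*(w + 4)*(w - 4)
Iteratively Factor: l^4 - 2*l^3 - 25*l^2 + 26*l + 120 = (l - 3)*(l^3 + l^2 - 22*l - 40) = (l - 5)*(l - 3)*(l^2 + 6*l + 8) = (l - 5)*(l - 3)*(l + 4)*(l + 2)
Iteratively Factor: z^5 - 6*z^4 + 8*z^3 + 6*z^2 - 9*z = (z - 3)*(z^4 - 3*z^3 - z^2 + 3*z) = (z - 3)*(z + 1)*(z^3 - 4*z^2 + 3*z) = (z - 3)*(z - 1)*(z + 1)*(z^2 - 3*z) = (z - 3)^2*(z - 1)*(z + 1)*(z)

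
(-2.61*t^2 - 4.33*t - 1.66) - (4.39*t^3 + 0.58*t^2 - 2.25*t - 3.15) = -4.39*t^3 - 3.19*t^2 - 2.08*t + 1.49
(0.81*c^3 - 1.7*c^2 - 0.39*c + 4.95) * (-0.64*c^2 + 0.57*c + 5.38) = -0.5184*c^5 + 1.5497*c^4 + 3.6384*c^3 - 12.5363*c^2 + 0.7233*c + 26.631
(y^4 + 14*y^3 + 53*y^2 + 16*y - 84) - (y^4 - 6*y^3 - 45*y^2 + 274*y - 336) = 20*y^3 + 98*y^2 - 258*y + 252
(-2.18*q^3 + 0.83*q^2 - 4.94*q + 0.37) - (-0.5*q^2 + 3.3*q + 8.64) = -2.18*q^3 + 1.33*q^2 - 8.24*q - 8.27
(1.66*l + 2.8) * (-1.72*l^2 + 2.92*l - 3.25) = -2.8552*l^3 + 0.0312000000000001*l^2 + 2.781*l - 9.1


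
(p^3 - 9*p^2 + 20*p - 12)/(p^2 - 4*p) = (p^3 - 9*p^2 + 20*p - 12)/(p*(p - 4))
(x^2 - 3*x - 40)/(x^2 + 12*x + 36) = (x^2 - 3*x - 40)/(x^2 + 12*x + 36)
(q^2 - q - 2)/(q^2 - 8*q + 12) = (q + 1)/(q - 6)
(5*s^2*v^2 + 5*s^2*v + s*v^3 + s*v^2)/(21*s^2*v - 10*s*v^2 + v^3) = s*(5*s*v + 5*s + v^2 + v)/(21*s^2 - 10*s*v + v^2)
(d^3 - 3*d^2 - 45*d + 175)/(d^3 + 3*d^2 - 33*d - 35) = (d - 5)/(d + 1)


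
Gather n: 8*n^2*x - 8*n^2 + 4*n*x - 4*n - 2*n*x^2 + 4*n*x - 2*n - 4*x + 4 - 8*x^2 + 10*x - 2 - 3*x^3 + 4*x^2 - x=n^2*(8*x - 8) + n*(-2*x^2 + 8*x - 6) - 3*x^3 - 4*x^2 + 5*x + 2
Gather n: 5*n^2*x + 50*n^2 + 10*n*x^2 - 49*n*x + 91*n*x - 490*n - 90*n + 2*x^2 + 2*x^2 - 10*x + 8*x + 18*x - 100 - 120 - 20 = n^2*(5*x + 50) + n*(10*x^2 + 42*x - 580) + 4*x^2 + 16*x - 240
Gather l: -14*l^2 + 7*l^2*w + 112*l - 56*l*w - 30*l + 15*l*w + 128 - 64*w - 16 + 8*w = l^2*(7*w - 14) + l*(82 - 41*w) - 56*w + 112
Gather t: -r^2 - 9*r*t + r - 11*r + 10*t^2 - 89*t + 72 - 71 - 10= -r^2 - 10*r + 10*t^2 + t*(-9*r - 89) - 9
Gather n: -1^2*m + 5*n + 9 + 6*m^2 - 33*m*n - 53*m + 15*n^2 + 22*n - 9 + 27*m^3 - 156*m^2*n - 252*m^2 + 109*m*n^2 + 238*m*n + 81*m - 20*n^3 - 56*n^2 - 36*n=27*m^3 - 246*m^2 + 27*m - 20*n^3 + n^2*(109*m - 41) + n*(-156*m^2 + 205*m - 9)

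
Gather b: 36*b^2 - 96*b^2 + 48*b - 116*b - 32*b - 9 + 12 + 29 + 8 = -60*b^2 - 100*b + 40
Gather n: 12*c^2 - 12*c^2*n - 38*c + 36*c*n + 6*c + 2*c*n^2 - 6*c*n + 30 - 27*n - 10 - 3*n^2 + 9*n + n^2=12*c^2 - 32*c + n^2*(2*c - 2) + n*(-12*c^2 + 30*c - 18) + 20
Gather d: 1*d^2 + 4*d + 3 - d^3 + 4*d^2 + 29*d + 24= -d^3 + 5*d^2 + 33*d + 27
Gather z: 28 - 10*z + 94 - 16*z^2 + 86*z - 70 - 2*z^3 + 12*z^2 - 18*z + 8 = -2*z^3 - 4*z^2 + 58*z + 60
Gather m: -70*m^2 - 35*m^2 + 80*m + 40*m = -105*m^2 + 120*m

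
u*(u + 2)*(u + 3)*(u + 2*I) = u^4 + 5*u^3 + 2*I*u^3 + 6*u^2 + 10*I*u^2 + 12*I*u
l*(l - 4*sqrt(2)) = l^2 - 4*sqrt(2)*l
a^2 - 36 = (a - 6)*(a + 6)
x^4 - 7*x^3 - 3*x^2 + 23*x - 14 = (x - 7)*(x - 1)^2*(x + 2)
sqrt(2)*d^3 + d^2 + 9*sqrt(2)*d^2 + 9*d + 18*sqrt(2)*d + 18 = (d + 3)*(d + 6)*(sqrt(2)*d + 1)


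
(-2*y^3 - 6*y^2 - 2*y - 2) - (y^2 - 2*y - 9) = -2*y^3 - 7*y^2 + 7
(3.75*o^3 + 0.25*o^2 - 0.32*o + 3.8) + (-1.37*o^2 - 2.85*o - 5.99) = 3.75*o^3 - 1.12*o^2 - 3.17*o - 2.19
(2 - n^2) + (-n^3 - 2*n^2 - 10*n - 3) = -n^3 - 3*n^2 - 10*n - 1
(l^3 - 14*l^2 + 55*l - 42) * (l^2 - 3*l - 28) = l^5 - 17*l^4 + 69*l^3 + 185*l^2 - 1414*l + 1176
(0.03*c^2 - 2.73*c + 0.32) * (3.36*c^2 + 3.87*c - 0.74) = 0.1008*c^4 - 9.0567*c^3 - 9.5121*c^2 + 3.2586*c - 0.2368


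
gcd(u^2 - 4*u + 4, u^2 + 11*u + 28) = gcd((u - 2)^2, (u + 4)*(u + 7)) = 1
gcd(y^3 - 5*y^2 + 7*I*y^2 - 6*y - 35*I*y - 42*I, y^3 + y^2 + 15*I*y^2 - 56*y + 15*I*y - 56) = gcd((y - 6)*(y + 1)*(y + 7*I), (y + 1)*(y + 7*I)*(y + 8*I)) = y^2 + y*(1 + 7*I) + 7*I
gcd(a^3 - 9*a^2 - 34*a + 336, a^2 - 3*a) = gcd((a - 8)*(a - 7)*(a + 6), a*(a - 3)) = 1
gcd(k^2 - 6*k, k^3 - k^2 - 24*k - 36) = k - 6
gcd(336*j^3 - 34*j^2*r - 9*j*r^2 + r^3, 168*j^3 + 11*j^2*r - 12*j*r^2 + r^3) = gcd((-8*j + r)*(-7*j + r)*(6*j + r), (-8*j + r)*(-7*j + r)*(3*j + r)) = 56*j^2 - 15*j*r + r^2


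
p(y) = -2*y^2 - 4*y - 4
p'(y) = -4*y - 4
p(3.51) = -42.68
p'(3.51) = -18.04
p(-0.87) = -2.03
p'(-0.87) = -0.52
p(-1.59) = -2.70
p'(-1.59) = 2.36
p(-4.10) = -21.22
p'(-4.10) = 12.40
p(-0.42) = -2.67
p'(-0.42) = -2.32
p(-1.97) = -3.88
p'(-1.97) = 3.88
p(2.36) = -24.58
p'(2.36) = -13.44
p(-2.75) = -8.12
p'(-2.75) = 7.00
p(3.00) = -34.00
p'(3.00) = -16.00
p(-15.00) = -394.00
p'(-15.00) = 56.00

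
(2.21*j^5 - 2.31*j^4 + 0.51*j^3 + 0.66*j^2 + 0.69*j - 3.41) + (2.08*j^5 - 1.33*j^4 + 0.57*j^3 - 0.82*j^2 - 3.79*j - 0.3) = 4.29*j^5 - 3.64*j^4 + 1.08*j^3 - 0.16*j^2 - 3.1*j - 3.71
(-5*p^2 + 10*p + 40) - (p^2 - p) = -6*p^2 + 11*p + 40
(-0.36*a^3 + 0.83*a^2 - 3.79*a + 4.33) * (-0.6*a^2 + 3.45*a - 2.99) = 0.216*a^5 - 1.74*a^4 + 6.2139*a^3 - 18.1552*a^2 + 26.2706*a - 12.9467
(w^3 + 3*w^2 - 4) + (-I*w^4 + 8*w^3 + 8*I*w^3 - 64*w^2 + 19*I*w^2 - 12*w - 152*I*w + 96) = -I*w^4 + 9*w^3 + 8*I*w^3 - 61*w^2 + 19*I*w^2 - 12*w - 152*I*w + 92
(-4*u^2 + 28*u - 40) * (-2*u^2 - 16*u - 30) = 8*u^4 + 8*u^3 - 248*u^2 - 200*u + 1200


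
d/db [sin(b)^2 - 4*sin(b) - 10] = 2*(sin(b) - 2)*cos(b)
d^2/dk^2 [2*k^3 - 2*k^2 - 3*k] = 12*k - 4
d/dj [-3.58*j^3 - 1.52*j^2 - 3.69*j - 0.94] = -10.74*j^2 - 3.04*j - 3.69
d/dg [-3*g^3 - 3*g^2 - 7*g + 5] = -9*g^2 - 6*g - 7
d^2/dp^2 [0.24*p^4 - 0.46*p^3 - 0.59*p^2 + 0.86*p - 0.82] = 2.88*p^2 - 2.76*p - 1.18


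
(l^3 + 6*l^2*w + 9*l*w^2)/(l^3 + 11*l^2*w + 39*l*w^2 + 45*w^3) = l/(l + 5*w)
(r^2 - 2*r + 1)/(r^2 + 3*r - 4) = (r - 1)/(r + 4)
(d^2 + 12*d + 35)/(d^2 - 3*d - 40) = (d + 7)/(d - 8)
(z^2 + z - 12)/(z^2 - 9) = (z + 4)/(z + 3)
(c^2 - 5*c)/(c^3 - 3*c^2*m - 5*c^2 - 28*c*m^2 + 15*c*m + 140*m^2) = c/(c^2 - 3*c*m - 28*m^2)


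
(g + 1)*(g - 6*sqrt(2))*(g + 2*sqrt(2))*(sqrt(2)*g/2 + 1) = sqrt(2)*g^4/2 - 3*g^3 + sqrt(2)*g^3/2 - 16*sqrt(2)*g^2 - 3*g^2 - 24*g - 16*sqrt(2)*g - 24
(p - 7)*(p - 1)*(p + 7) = p^3 - p^2 - 49*p + 49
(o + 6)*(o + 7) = o^2 + 13*o + 42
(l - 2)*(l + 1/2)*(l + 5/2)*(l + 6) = l^4 + 7*l^3 + 5*l^2/4 - 31*l - 15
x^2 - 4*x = x*(x - 4)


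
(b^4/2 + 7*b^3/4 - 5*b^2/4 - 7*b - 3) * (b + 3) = b^5/2 + 13*b^4/4 + 4*b^3 - 43*b^2/4 - 24*b - 9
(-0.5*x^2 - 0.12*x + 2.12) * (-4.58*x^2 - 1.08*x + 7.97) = 2.29*x^4 + 1.0896*x^3 - 13.565*x^2 - 3.246*x + 16.8964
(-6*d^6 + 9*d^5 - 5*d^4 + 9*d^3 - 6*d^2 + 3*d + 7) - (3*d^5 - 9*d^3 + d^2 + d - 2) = -6*d^6 + 6*d^5 - 5*d^4 + 18*d^3 - 7*d^2 + 2*d + 9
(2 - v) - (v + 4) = -2*v - 2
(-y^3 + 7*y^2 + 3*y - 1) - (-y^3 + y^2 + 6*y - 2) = 6*y^2 - 3*y + 1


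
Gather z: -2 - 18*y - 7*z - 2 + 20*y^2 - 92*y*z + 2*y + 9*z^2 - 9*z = 20*y^2 - 16*y + 9*z^2 + z*(-92*y - 16) - 4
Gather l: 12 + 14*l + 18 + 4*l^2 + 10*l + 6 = 4*l^2 + 24*l + 36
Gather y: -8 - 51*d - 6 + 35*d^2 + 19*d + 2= 35*d^2 - 32*d - 12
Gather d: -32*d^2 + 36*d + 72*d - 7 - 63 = -32*d^2 + 108*d - 70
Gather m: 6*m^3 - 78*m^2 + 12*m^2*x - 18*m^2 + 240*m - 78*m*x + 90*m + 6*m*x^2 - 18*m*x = 6*m^3 + m^2*(12*x - 96) + m*(6*x^2 - 96*x + 330)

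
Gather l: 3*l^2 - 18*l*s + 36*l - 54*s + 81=3*l^2 + l*(36 - 18*s) - 54*s + 81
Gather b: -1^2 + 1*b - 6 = b - 7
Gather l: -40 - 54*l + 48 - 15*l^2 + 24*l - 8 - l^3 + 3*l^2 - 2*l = -l^3 - 12*l^2 - 32*l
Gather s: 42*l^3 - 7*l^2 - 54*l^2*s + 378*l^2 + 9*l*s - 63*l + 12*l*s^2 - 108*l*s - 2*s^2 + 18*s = 42*l^3 + 371*l^2 - 63*l + s^2*(12*l - 2) + s*(-54*l^2 - 99*l + 18)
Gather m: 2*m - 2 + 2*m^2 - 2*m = 2*m^2 - 2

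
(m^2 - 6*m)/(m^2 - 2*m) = (m - 6)/(m - 2)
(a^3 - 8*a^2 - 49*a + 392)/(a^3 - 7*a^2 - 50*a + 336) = (a - 7)/(a - 6)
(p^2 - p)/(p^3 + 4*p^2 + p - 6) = p/(p^2 + 5*p + 6)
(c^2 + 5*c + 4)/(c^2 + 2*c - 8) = (c + 1)/(c - 2)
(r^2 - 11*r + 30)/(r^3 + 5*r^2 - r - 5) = (r^2 - 11*r + 30)/(r^3 + 5*r^2 - r - 5)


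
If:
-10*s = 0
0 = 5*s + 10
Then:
No Solution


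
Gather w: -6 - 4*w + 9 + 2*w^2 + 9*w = 2*w^2 + 5*w + 3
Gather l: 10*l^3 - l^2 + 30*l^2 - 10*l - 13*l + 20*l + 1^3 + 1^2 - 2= 10*l^3 + 29*l^2 - 3*l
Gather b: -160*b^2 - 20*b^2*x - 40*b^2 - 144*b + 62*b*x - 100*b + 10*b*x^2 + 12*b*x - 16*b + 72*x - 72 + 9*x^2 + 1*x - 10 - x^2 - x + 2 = b^2*(-20*x - 200) + b*(10*x^2 + 74*x - 260) + 8*x^2 + 72*x - 80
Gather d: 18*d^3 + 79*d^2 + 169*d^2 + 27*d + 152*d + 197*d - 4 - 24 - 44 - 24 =18*d^3 + 248*d^2 + 376*d - 96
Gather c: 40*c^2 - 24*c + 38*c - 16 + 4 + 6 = 40*c^2 + 14*c - 6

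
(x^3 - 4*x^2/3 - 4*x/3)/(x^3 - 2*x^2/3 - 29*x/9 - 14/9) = 3*x*(x - 2)/(3*x^2 - 4*x - 7)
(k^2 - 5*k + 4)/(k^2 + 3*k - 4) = (k - 4)/(k + 4)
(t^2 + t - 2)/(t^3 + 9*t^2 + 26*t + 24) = (t - 1)/(t^2 + 7*t + 12)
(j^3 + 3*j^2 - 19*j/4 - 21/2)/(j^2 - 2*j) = j + 5 + 21/(4*j)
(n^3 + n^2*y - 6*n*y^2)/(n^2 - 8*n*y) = (n^2 + n*y - 6*y^2)/(n - 8*y)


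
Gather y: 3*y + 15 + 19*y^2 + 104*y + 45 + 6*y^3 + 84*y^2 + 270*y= 6*y^3 + 103*y^2 + 377*y + 60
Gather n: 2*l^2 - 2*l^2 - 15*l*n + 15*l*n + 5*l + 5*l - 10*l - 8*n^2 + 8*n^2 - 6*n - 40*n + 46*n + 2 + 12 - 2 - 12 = 0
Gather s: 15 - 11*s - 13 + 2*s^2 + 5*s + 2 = 2*s^2 - 6*s + 4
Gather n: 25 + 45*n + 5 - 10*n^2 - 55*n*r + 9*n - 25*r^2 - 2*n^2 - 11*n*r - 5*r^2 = -12*n^2 + n*(54 - 66*r) - 30*r^2 + 30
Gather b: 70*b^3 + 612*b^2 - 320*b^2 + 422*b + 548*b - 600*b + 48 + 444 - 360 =70*b^3 + 292*b^2 + 370*b + 132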